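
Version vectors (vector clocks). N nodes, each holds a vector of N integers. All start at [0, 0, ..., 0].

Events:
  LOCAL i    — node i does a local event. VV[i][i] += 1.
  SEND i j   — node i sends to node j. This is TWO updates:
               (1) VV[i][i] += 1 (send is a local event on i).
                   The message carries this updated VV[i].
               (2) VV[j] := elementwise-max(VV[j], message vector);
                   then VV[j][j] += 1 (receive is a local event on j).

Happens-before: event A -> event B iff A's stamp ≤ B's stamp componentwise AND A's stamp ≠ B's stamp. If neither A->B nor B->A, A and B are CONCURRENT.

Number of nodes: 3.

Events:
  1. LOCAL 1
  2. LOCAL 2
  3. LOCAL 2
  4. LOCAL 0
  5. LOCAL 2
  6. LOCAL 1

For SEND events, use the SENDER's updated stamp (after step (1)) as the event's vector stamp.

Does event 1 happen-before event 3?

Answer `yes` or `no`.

Answer: no

Derivation:
Initial: VV[0]=[0, 0, 0]
Initial: VV[1]=[0, 0, 0]
Initial: VV[2]=[0, 0, 0]
Event 1: LOCAL 1: VV[1][1]++ -> VV[1]=[0, 1, 0]
Event 2: LOCAL 2: VV[2][2]++ -> VV[2]=[0, 0, 1]
Event 3: LOCAL 2: VV[2][2]++ -> VV[2]=[0, 0, 2]
Event 4: LOCAL 0: VV[0][0]++ -> VV[0]=[1, 0, 0]
Event 5: LOCAL 2: VV[2][2]++ -> VV[2]=[0, 0, 3]
Event 6: LOCAL 1: VV[1][1]++ -> VV[1]=[0, 2, 0]
Event 1 stamp: [0, 1, 0]
Event 3 stamp: [0, 0, 2]
[0, 1, 0] <= [0, 0, 2]? False. Equal? False. Happens-before: False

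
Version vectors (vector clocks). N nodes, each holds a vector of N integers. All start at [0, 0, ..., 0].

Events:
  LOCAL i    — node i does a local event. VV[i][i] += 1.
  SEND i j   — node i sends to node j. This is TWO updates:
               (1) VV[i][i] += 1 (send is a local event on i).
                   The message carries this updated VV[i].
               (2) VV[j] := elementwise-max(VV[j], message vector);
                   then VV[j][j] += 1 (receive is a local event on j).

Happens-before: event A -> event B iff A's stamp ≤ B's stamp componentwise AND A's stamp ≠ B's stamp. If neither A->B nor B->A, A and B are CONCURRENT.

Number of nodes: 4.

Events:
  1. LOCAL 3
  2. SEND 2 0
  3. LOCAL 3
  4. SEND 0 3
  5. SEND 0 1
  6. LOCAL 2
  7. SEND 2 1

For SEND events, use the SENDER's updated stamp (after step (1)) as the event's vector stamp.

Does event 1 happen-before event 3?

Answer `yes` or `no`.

Initial: VV[0]=[0, 0, 0, 0]
Initial: VV[1]=[0, 0, 0, 0]
Initial: VV[2]=[0, 0, 0, 0]
Initial: VV[3]=[0, 0, 0, 0]
Event 1: LOCAL 3: VV[3][3]++ -> VV[3]=[0, 0, 0, 1]
Event 2: SEND 2->0: VV[2][2]++ -> VV[2]=[0, 0, 1, 0], msg_vec=[0, 0, 1, 0]; VV[0]=max(VV[0],msg_vec) then VV[0][0]++ -> VV[0]=[1, 0, 1, 0]
Event 3: LOCAL 3: VV[3][3]++ -> VV[3]=[0, 0, 0, 2]
Event 4: SEND 0->3: VV[0][0]++ -> VV[0]=[2, 0, 1, 0], msg_vec=[2, 0, 1, 0]; VV[3]=max(VV[3],msg_vec) then VV[3][3]++ -> VV[3]=[2, 0, 1, 3]
Event 5: SEND 0->1: VV[0][0]++ -> VV[0]=[3, 0, 1, 0], msg_vec=[3, 0, 1, 0]; VV[1]=max(VV[1],msg_vec) then VV[1][1]++ -> VV[1]=[3, 1, 1, 0]
Event 6: LOCAL 2: VV[2][2]++ -> VV[2]=[0, 0, 2, 0]
Event 7: SEND 2->1: VV[2][2]++ -> VV[2]=[0, 0, 3, 0], msg_vec=[0, 0, 3, 0]; VV[1]=max(VV[1],msg_vec) then VV[1][1]++ -> VV[1]=[3, 2, 3, 0]
Event 1 stamp: [0, 0, 0, 1]
Event 3 stamp: [0, 0, 0, 2]
[0, 0, 0, 1] <= [0, 0, 0, 2]? True. Equal? False. Happens-before: True

Answer: yes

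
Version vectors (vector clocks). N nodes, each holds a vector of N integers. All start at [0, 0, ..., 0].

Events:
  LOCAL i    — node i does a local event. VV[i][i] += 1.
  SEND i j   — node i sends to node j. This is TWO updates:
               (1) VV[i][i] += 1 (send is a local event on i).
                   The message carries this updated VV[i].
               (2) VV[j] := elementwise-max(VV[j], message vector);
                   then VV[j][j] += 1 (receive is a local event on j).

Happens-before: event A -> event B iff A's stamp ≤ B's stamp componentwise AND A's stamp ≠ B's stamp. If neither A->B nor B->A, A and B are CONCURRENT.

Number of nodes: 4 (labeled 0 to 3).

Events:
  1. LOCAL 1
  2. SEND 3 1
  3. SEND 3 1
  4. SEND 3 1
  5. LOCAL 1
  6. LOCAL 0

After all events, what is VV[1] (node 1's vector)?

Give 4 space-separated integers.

Initial: VV[0]=[0, 0, 0, 0]
Initial: VV[1]=[0, 0, 0, 0]
Initial: VV[2]=[0, 0, 0, 0]
Initial: VV[3]=[0, 0, 0, 0]
Event 1: LOCAL 1: VV[1][1]++ -> VV[1]=[0, 1, 0, 0]
Event 2: SEND 3->1: VV[3][3]++ -> VV[3]=[0, 0, 0, 1], msg_vec=[0, 0, 0, 1]; VV[1]=max(VV[1],msg_vec) then VV[1][1]++ -> VV[1]=[0, 2, 0, 1]
Event 3: SEND 3->1: VV[3][3]++ -> VV[3]=[0, 0, 0, 2], msg_vec=[0, 0, 0, 2]; VV[1]=max(VV[1],msg_vec) then VV[1][1]++ -> VV[1]=[0, 3, 0, 2]
Event 4: SEND 3->1: VV[3][3]++ -> VV[3]=[0, 0, 0, 3], msg_vec=[0, 0, 0, 3]; VV[1]=max(VV[1],msg_vec) then VV[1][1]++ -> VV[1]=[0, 4, 0, 3]
Event 5: LOCAL 1: VV[1][1]++ -> VV[1]=[0, 5, 0, 3]
Event 6: LOCAL 0: VV[0][0]++ -> VV[0]=[1, 0, 0, 0]
Final vectors: VV[0]=[1, 0, 0, 0]; VV[1]=[0, 5, 0, 3]; VV[2]=[0, 0, 0, 0]; VV[3]=[0, 0, 0, 3]

Answer: 0 5 0 3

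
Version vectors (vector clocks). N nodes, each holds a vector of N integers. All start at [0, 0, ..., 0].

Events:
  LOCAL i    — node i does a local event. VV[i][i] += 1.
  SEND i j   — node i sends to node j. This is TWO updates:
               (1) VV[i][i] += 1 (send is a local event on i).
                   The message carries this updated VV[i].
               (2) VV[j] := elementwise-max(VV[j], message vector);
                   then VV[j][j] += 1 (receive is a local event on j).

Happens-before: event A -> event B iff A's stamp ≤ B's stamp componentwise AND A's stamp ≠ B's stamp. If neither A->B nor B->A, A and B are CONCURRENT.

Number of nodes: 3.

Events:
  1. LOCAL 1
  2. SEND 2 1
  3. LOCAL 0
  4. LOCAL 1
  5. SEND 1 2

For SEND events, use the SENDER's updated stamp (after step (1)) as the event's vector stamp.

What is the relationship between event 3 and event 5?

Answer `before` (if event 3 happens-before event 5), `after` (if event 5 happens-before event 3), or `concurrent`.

Answer: concurrent

Derivation:
Initial: VV[0]=[0, 0, 0]
Initial: VV[1]=[0, 0, 0]
Initial: VV[2]=[0, 0, 0]
Event 1: LOCAL 1: VV[1][1]++ -> VV[1]=[0, 1, 0]
Event 2: SEND 2->1: VV[2][2]++ -> VV[2]=[0, 0, 1], msg_vec=[0, 0, 1]; VV[1]=max(VV[1],msg_vec) then VV[1][1]++ -> VV[1]=[0, 2, 1]
Event 3: LOCAL 0: VV[0][0]++ -> VV[0]=[1, 0, 0]
Event 4: LOCAL 1: VV[1][1]++ -> VV[1]=[0, 3, 1]
Event 5: SEND 1->2: VV[1][1]++ -> VV[1]=[0, 4, 1], msg_vec=[0, 4, 1]; VV[2]=max(VV[2],msg_vec) then VV[2][2]++ -> VV[2]=[0, 4, 2]
Event 3 stamp: [1, 0, 0]
Event 5 stamp: [0, 4, 1]
[1, 0, 0] <= [0, 4, 1]? False
[0, 4, 1] <= [1, 0, 0]? False
Relation: concurrent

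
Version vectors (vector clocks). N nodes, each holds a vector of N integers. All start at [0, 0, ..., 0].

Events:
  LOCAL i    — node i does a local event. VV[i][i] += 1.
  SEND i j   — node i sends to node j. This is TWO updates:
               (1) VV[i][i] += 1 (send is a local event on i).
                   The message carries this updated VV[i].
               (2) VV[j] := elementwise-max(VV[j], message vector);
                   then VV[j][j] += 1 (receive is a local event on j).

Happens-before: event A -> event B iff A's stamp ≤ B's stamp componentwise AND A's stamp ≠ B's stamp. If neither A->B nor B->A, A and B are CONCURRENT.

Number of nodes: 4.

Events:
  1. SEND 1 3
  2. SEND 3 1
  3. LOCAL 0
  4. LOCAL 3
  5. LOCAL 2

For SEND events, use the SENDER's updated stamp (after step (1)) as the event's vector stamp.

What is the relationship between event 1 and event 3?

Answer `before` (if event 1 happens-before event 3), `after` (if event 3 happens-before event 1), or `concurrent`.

Initial: VV[0]=[0, 0, 0, 0]
Initial: VV[1]=[0, 0, 0, 0]
Initial: VV[2]=[0, 0, 0, 0]
Initial: VV[3]=[0, 0, 0, 0]
Event 1: SEND 1->3: VV[1][1]++ -> VV[1]=[0, 1, 0, 0], msg_vec=[0, 1, 0, 0]; VV[3]=max(VV[3],msg_vec) then VV[3][3]++ -> VV[3]=[0, 1, 0, 1]
Event 2: SEND 3->1: VV[3][3]++ -> VV[3]=[0, 1, 0, 2], msg_vec=[0, 1, 0, 2]; VV[1]=max(VV[1],msg_vec) then VV[1][1]++ -> VV[1]=[0, 2, 0, 2]
Event 3: LOCAL 0: VV[0][0]++ -> VV[0]=[1, 0, 0, 0]
Event 4: LOCAL 3: VV[3][3]++ -> VV[3]=[0, 1, 0, 3]
Event 5: LOCAL 2: VV[2][2]++ -> VV[2]=[0, 0, 1, 0]
Event 1 stamp: [0, 1, 0, 0]
Event 3 stamp: [1, 0, 0, 0]
[0, 1, 0, 0] <= [1, 0, 0, 0]? False
[1, 0, 0, 0] <= [0, 1, 0, 0]? False
Relation: concurrent

Answer: concurrent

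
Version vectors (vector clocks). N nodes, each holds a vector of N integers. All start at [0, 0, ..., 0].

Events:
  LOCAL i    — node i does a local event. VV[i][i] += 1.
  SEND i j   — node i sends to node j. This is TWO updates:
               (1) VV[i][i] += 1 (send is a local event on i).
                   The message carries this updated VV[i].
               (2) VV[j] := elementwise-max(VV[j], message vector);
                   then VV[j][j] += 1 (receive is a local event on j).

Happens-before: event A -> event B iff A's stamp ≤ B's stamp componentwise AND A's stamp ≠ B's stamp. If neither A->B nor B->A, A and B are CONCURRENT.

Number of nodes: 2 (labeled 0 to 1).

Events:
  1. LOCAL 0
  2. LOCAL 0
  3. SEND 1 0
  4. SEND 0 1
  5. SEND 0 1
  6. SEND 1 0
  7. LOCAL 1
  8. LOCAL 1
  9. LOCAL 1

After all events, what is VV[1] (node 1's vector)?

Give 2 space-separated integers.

Initial: VV[0]=[0, 0]
Initial: VV[1]=[0, 0]
Event 1: LOCAL 0: VV[0][0]++ -> VV[0]=[1, 0]
Event 2: LOCAL 0: VV[0][0]++ -> VV[0]=[2, 0]
Event 3: SEND 1->0: VV[1][1]++ -> VV[1]=[0, 1], msg_vec=[0, 1]; VV[0]=max(VV[0],msg_vec) then VV[0][0]++ -> VV[0]=[3, 1]
Event 4: SEND 0->1: VV[0][0]++ -> VV[0]=[4, 1], msg_vec=[4, 1]; VV[1]=max(VV[1],msg_vec) then VV[1][1]++ -> VV[1]=[4, 2]
Event 5: SEND 0->1: VV[0][0]++ -> VV[0]=[5, 1], msg_vec=[5, 1]; VV[1]=max(VV[1],msg_vec) then VV[1][1]++ -> VV[1]=[5, 3]
Event 6: SEND 1->0: VV[1][1]++ -> VV[1]=[5, 4], msg_vec=[5, 4]; VV[0]=max(VV[0],msg_vec) then VV[0][0]++ -> VV[0]=[6, 4]
Event 7: LOCAL 1: VV[1][1]++ -> VV[1]=[5, 5]
Event 8: LOCAL 1: VV[1][1]++ -> VV[1]=[5, 6]
Event 9: LOCAL 1: VV[1][1]++ -> VV[1]=[5, 7]
Final vectors: VV[0]=[6, 4]; VV[1]=[5, 7]

Answer: 5 7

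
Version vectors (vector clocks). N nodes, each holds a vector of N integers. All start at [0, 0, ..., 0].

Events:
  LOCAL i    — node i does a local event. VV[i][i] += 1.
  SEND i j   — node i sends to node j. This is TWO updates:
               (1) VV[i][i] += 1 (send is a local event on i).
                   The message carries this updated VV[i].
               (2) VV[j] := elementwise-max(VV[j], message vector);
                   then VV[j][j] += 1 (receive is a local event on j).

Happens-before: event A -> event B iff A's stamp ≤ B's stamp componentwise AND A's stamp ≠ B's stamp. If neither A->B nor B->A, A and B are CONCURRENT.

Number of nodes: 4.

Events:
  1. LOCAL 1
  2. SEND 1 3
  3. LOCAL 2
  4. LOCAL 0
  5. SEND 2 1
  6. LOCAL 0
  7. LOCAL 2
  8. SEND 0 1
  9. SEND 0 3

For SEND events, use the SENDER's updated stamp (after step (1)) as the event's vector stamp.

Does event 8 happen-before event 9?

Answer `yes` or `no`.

Initial: VV[0]=[0, 0, 0, 0]
Initial: VV[1]=[0, 0, 0, 0]
Initial: VV[2]=[0, 0, 0, 0]
Initial: VV[3]=[0, 0, 0, 0]
Event 1: LOCAL 1: VV[1][1]++ -> VV[1]=[0, 1, 0, 0]
Event 2: SEND 1->3: VV[1][1]++ -> VV[1]=[0, 2, 0, 0], msg_vec=[0, 2, 0, 0]; VV[3]=max(VV[3],msg_vec) then VV[3][3]++ -> VV[3]=[0, 2, 0, 1]
Event 3: LOCAL 2: VV[2][2]++ -> VV[2]=[0, 0, 1, 0]
Event 4: LOCAL 0: VV[0][0]++ -> VV[0]=[1, 0, 0, 0]
Event 5: SEND 2->1: VV[2][2]++ -> VV[2]=[0, 0, 2, 0], msg_vec=[0, 0, 2, 0]; VV[1]=max(VV[1],msg_vec) then VV[1][1]++ -> VV[1]=[0, 3, 2, 0]
Event 6: LOCAL 0: VV[0][0]++ -> VV[0]=[2, 0, 0, 0]
Event 7: LOCAL 2: VV[2][2]++ -> VV[2]=[0, 0, 3, 0]
Event 8: SEND 0->1: VV[0][0]++ -> VV[0]=[3, 0, 0, 0], msg_vec=[3, 0, 0, 0]; VV[1]=max(VV[1],msg_vec) then VV[1][1]++ -> VV[1]=[3, 4, 2, 0]
Event 9: SEND 0->3: VV[0][0]++ -> VV[0]=[4, 0, 0, 0], msg_vec=[4, 0, 0, 0]; VV[3]=max(VV[3],msg_vec) then VV[3][3]++ -> VV[3]=[4, 2, 0, 2]
Event 8 stamp: [3, 0, 0, 0]
Event 9 stamp: [4, 0, 0, 0]
[3, 0, 0, 0] <= [4, 0, 0, 0]? True. Equal? False. Happens-before: True

Answer: yes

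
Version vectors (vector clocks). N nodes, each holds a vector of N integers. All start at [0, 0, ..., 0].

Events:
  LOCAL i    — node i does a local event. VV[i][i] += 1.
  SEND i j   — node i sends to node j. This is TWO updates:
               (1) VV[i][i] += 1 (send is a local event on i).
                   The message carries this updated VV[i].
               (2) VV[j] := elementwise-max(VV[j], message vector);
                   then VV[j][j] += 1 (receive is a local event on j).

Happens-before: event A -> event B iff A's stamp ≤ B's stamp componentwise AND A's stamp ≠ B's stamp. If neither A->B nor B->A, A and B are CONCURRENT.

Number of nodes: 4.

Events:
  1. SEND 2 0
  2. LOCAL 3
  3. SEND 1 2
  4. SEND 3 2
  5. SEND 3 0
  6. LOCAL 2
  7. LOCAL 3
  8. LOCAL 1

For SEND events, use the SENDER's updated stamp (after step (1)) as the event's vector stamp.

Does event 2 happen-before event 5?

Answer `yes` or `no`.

Initial: VV[0]=[0, 0, 0, 0]
Initial: VV[1]=[0, 0, 0, 0]
Initial: VV[2]=[0, 0, 0, 0]
Initial: VV[3]=[0, 0, 0, 0]
Event 1: SEND 2->0: VV[2][2]++ -> VV[2]=[0, 0, 1, 0], msg_vec=[0, 0, 1, 0]; VV[0]=max(VV[0],msg_vec) then VV[0][0]++ -> VV[0]=[1, 0, 1, 0]
Event 2: LOCAL 3: VV[3][3]++ -> VV[3]=[0, 0, 0, 1]
Event 3: SEND 1->2: VV[1][1]++ -> VV[1]=[0, 1, 0, 0], msg_vec=[0, 1, 0, 0]; VV[2]=max(VV[2],msg_vec) then VV[2][2]++ -> VV[2]=[0, 1, 2, 0]
Event 4: SEND 3->2: VV[3][3]++ -> VV[3]=[0, 0, 0, 2], msg_vec=[0, 0, 0, 2]; VV[2]=max(VV[2],msg_vec) then VV[2][2]++ -> VV[2]=[0, 1, 3, 2]
Event 5: SEND 3->0: VV[3][3]++ -> VV[3]=[0, 0, 0, 3], msg_vec=[0, 0, 0, 3]; VV[0]=max(VV[0],msg_vec) then VV[0][0]++ -> VV[0]=[2, 0, 1, 3]
Event 6: LOCAL 2: VV[2][2]++ -> VV[2]=[0, 1, 4, 2]
Event 7: LOCAL 3: VV[3][3]++ -> VV[3]=[0, 0, 0, 4]
Event 8: LOCAL 1: VV[1][1]++ -> VV[1]=[0, 2, 0, 0]
Event 2 stamp: [0, 0, 0, 1]
Event 5 stamp: [0, 0, 0, 3]
[0, 0, 0, 1] <= [0, 0, 0, 3]? True. Equal? False. Happens-before: True

Answer: yes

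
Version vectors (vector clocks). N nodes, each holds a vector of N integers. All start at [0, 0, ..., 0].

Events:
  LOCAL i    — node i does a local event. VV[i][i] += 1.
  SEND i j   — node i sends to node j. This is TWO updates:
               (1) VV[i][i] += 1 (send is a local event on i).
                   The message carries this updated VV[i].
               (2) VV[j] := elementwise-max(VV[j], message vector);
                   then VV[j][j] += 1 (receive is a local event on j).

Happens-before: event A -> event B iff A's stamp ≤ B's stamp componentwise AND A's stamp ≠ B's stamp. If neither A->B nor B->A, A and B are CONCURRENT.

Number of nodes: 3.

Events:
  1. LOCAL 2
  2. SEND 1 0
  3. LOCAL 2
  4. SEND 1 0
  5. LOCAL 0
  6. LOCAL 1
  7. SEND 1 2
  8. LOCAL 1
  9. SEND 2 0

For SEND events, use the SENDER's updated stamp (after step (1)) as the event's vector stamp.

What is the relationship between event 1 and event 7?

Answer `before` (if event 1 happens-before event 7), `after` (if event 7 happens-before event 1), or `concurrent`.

Initial: VV[0]=[0, 0, 0]
Initial: VV[1]=[0, 0, 0]
Initial: VV[2]=[0, 0, 0]
Event 1: LOCAL 2: VV[2][2]++ -> VV[2]=[0, 0, 1]
Event 2: SEND 1->0: VV[1][1]++ -> VV[1]=[0, 1, 0], msg_vec=[0, 1, 0]; VV[0]=max(VV[0],msg_vec) then VV[0][0]++ -> VV[0]=[1, 1, 0]
Event 3: LOCAL 2: VV[2][2]++ -> VV[2]=[0, 0, 2]
Event 4: SEND 1->0: VV[1][1]++ -> VV[1]=[0, 2, 0], msg_vec=[0, 2, 0]; VV[0]=max(VV[0],msg_vec) then VV[0][0]++ -> VV[0]=[2, 2, 0]
Event 5: LOCAL 0: VV[0][0]++ -> VV[0]=[3, 2, 0]
Event 6: LOCAL 1: VV[1][1]++ -> VV[1]=[0, 3, 0]
Event 7: SEND 1->2: VV[1][1]++ -> VV[1]=[0, 4, 0], msg_vec=[0, 4, 0]; VV[2]=max(VV[2],msg_vec) then VV[2][2]++ -> VV[2]=[0, 4, 3]
Event 8: LOCAL 1: VV[1][1]++ -> VV[1]=[0, 5, 0]
Event 9: SEND 2->0: VV[2][2]++ -> VV[2]=[0, 4, 4], msg_vec=[0, 4, 4]; VV[0]=max(VV[0],msg_vec) then VV[0][0]++ -> VV[0]=[4, 4, 4]
Event 1 stamp: [0, 0, 1]
Event 7 stamp: [0, 4, 0]
[0, 0, 1] <= [0, 4, 0]? False
[0, 4, 0] <= [0, 0, 1]? False
Relation: concurrent

Answer: concurrent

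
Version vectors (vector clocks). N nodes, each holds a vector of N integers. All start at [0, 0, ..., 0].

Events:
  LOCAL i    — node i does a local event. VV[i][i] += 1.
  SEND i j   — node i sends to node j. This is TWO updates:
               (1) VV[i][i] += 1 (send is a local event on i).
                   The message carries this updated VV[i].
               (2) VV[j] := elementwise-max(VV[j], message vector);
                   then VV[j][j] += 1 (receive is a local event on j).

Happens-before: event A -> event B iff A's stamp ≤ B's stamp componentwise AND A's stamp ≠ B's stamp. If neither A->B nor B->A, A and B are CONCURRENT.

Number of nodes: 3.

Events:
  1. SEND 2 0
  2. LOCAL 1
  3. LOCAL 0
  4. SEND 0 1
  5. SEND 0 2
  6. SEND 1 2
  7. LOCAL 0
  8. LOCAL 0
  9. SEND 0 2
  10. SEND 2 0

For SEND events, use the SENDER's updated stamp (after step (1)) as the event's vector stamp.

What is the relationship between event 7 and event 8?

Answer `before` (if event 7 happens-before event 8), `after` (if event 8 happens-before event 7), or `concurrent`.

Initial: VV[0]=[0, 0, 0]
Initial: VV[1]=[0, 0, 0]
Initial: VV[2]=[0, 0, 0]
Event 1: SEND 2->0: VV[2][2]++ -> VV[2]=[0, 0, 1], msg_vec=[0, 0, 1]; VV[0]=max(VV[0],msg_vec) then VV[0][0]++ -> VV[0]=[1, 0, 1]
Event 2: LOCAL 1: VV[1][1]++ -> VV[1]=[0, 1, 0]
Event 3: LOCAL 0: VV[0][0]++ -> VV[0]=[2, 0, 1]
Event 4: SEND 0->1: VV[0][0]++ -> VV[0]=[3, 0, 1], msg_vec=[3, 0, 1]; VV[1]=max(VV[1],msg_vec) then VV[1][1]++ -> VV[1]=[3, 2, 1]
Event 5: SEND 0->2: VV[0][0]++ -> VV[0]=[4, 0, 1], msg_vec=[4, 0, 1]; VV[2]=max(VV[2],msg_vec) then VV[2][2]++ -> VV[2]=[4, 0, 2]
Event 6: SEND 1->2: VV[1][1]++ -> VV[1]=[3, 3, 1], msg_vec=[3, 3, 1]; VV[2]=max(VV[2],msg_vec) then VV[2][2]++ -> VV[2]=[4, 3, 3]
Event 7: LOCAL 0: VV[0][0]++ -> VV[0]=[5, 0, 1]
Event 8: LOCAL 0: VV[0][0]++ -> VV[0]=[6, 0, 1]
Event 9: SEND 0->2: VV[0][0]++ -> VV[0]=[7, 0, 1], msg_vec=[7, 0, 1]; VV[2]=max(VV[2],msg_vec) then VV[2][2]++ -> VV[2]=[7, 3, 4]
Event 10: SEND 2->0: VV[2][2]++ -> VV[2]=[7, 3, 5], msg_vec=[7, 3, 5]; VV[0]=max(VV[0],msg_vec) then VV[0][0]++ -> VV[0]=[8, 3, 5]
Event 7 stamp: [5, 0, 1]
Event 8 stamp: [6, 0, 1]
[5, 0, 1] <= [6, 0, 1]? True
[6, 0, 1] <= [5, 0, 1]? False
Relation: before

Answer: before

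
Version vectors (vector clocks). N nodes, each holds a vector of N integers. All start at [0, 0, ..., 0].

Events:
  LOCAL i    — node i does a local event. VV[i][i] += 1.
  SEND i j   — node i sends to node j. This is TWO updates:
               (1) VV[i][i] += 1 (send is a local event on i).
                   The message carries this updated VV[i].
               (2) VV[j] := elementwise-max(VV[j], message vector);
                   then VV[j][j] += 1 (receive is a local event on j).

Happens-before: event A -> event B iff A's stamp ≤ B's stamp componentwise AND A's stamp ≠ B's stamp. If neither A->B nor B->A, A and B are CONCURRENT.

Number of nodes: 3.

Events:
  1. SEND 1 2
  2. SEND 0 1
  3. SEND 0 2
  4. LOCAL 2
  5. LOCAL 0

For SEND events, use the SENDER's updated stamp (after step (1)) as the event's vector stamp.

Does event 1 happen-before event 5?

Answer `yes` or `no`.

Answer: no

Derivation:
Initial: VV[0]=[0, 0, 0]
Initial: VV[1]=[0, 0, 0]
Initial: VV[2]=[0, 0, 0]
Event 1: SEND 1->2: VV[1][1]++ -> VV[1]=[0, 1, 0], msg_vec=[0, 1, 0]; VV[2]=max(VV[2],msg_vec) then VV[2][2]++ -> VV[2]=[0, 1, 1]
Event 2: SEND 0->1: VV[0][0]++ -> VV[0]=[1, 0, 0], msg_vec=[1, 0, 0]; VV[1]=max(VV[1],msg_vec) then VV[1][1]++ -> VV[1]=[1, 2, 0]
Event 3: SEND 0->2: VV[0][0]++ -> VV[0]=[2, 0, 0], msg_vec=[2, 0, 0]; VV[2]=max(VV[2],msg_vec) then VV[2][2]++ -> VV[2]=[2, 1, 2]
Event 4: LOCAL 2: VV[2][2]++ -> VV[2]=[2, 1, 3]
Event 5: LOCAL 0: VV[0][0]++ -> VV[0]=[3, 0, 0]
Event 1 stamp: [0, 1, 0]
Event 5 stamp: [3, 0, 0]
[0, 1, 0] <= [3, 0, 0]? False. Equal? False. Happens-before: False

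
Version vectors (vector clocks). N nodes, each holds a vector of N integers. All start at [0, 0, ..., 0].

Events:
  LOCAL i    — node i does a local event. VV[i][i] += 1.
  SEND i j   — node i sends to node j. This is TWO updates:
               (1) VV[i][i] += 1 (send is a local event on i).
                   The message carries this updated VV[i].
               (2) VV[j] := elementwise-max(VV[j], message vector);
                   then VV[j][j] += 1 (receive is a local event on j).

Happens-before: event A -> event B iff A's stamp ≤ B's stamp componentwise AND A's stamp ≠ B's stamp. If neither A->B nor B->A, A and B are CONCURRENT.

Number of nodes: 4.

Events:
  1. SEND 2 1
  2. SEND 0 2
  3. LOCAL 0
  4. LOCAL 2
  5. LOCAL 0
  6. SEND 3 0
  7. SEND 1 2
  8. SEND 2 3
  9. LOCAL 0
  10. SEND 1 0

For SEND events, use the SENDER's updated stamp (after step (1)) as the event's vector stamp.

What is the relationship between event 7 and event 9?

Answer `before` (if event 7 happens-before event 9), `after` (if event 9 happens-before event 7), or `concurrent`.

Answer: concurrent

Derivation:
Initial: VV[0]=[0, 0, 0, 0]
Initial: VV[1]=[0, 0, 0, 0]
Initial: VV[2]=[0, 0, 0, 0]
Initial: VV[3]=[0, 0, 0, 0]
Event 1: SEND 2->1: VV[2][2]++ -> VV[2]=[0, 0, 1, 0], msg_vec=[0, 0, 1, 0]; VV[1]=max(VV[1],msg_vec) then VV[1][1]++ -> VV[1]=[0, 1, 1, 0]
Event 2: SEND 0->2: VV[0][0]++ -> VV[0]=[1, 0, 0, 0], msg_vec=[1, 0, 0, 0]; VV[2]=max(VV[2],msg_vec) then VV[2][2]++ -> VV[2]=[1, 0, 2, 0]
Event 3: LOCAL 0: VV[0][0]++ -> VV[0]=[2, 0, 0, 0]
Event 4: LOCAL 2: VV[2][2]++ -> VV[2]=[1, 0, 3, 0]
Event 5: LOCAL 0: VV[0][0]++ -> VV[0]=[3, 0, 0, 0]
Event 6: SEND 3->0: VV[3][3]++ -> VV[3]=[0, 0, 0, 1], msg_vec=[0, 0, 0, 1]; VV[0]=max(VV[0],msg_vec) then VV[0][0]++ -> VV[0]=[4, 0, 0, 1]
Event 7: SEND 1->2: VV[1][1]++ -> VV[1]=[0, 2, 1, 0], msg_vec=[0, 2, 1, 0]; VV[2]=max(VV[2],msg_vec) then VV[2][2]++ -> VV[2]=[1, 2, 4, 0]
Event 8: SEND 2->3: VV[2][2]++ -> VV[2]=[1, 2, 5, 0], msg_vec=[1, 2, 5, 0]; VV[3]=max(VV[3],msg_vec) then VV[3][3]++ -> VV[3]=[1, 2, 5, 2]
Event 9: LOCAL 0: VV[0][0]++ -> VV[0]=[5, 0, 0, 1]
Event 10: SEND 1->0: VV[1][1]++ -> VV[1]=[0, 3, 1, 0], msg_vec=[0, 3, 1, 0]; VV[0]=max(VV[0],msg_vec) then VV[0][0]++ -> VV[0]=[6, 3, 1, 1]
Event 7 stamp: [0, 2, 1, 0]
Event 9 stamp: [5, 0, 0, 1]
[0, 2, 1, 0] <= [5, 0, 0, 1]? False
[5, 0, 0, 1] <= [0, 2, 1, 0]? False
Relation: concurrent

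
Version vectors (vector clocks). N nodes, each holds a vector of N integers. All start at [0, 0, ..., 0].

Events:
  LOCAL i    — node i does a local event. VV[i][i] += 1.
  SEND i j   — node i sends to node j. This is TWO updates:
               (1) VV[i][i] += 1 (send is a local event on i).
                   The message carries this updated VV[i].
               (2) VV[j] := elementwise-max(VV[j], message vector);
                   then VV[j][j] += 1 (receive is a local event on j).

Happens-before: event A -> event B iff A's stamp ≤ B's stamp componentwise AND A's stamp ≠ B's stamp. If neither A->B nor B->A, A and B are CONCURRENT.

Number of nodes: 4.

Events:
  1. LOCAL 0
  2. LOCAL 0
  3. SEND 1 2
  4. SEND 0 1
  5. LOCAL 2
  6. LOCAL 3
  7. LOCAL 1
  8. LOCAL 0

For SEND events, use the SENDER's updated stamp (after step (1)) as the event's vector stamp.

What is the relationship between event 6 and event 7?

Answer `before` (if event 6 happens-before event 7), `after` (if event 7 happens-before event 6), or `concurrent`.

Answer: concurrent

Derivation:
Initial: VV[0]=[0, 0, 0, 0]
Initial: VV[1]=[0, 0, 0, 0]
Initial: VV[2]=[0, 0, 0, 0]
Initial: VV[3]=[0, 0, 0, 0]
Event 1: LOCAL 0: VV[0][0]++ -> VV[0]=[1, 0, 0, 0]
Event 2: LOCAL 0: VV[0][0]++ -> VV[0]=[2, 0, 0, 0]
Event 3: SEND 1->2: VV[1][1]++ -> VV[1]=[0, 1, 0, 0], msg_vec=[0, 1, 0, 0]; VV[2]=max(VV[2],msg_vec) then VV[2][2]++ -> VV[2]=[0, 1, 1, 0]
Event 4: SEND 0->1: VV[0][0]++ -> VV[0]=[3, 0, 0, 0], msg_vec=[3, 0, 0, 0]; VV[1]=max(VV[1],msg_vec) then VV[1][1]++ -> VV[1]=[3, 2, 0, 0]
Event 5: LOCAL 2: VV[2][2]++ -> VV[2]=[0, 1, 2, 0]
Event 6: LOCAL 3: VV[3][3]++ -> VV[3]=[0, 0, 0, 1]
Event 7: LOCAL 1: VV[1][1]++ -> VV[1]=[3, 3, 0, 0]
Event 8: LOCAL 0: VV[0][0]++ -> VV[0]=[4, 0, 0, 0]
Event 6 stamp: [0, 0, 0, 1]
Event 7 stamp: [3, 3, 0, 0]
[0, 0, 0, 1] <= [3, 3, 0, 0]? False
[3, 3, 0, 0] <= [0, 0, 0, 1]? False
Relation: concurrent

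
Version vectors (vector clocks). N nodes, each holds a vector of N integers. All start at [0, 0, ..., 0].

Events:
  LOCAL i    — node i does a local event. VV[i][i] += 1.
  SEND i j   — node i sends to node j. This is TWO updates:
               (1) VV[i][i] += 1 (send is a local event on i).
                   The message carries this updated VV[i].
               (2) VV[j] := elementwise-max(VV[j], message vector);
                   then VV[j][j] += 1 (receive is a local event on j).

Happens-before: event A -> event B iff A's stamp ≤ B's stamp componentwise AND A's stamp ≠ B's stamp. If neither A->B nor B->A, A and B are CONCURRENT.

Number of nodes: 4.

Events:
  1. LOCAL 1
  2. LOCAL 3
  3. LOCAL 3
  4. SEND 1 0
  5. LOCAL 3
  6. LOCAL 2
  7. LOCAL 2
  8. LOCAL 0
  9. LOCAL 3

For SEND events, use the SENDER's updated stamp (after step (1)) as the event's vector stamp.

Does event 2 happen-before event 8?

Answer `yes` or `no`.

Initial: VV[0]=[0, 0, 0, 0]
Initial: VV[1]=[0, 0, 0, 0]
Initial: VV[2]=[0, 0, 0, 0]
Initial: VV[3]=[0, 0, 0, 0]
Event 1: LOCAL 1: VV[1][1]++ -> VV[1]=[0, 1, 0, 0]
Event 2: LOCAL 3: VV[3][3]++ -> VV[3]=[0, 0, 0, 1]
Event 3: LOCAL 3: VV[3][3]++ -> VV[3]=[0, 0, 0, 2]
Event 4: SEND 1->0: VV[1][1]++ -> VV[1]=[0, 2, 0, 0], msg_vec=[0, 2, 0, 0]; VV[0]=max(VV[0],msg_vec) then VV[0][0]++ -> VV[0]=[1, 2, 0, 0]
Event 5: LOCAL 3: VV[3][3]++ -> VV[3]=[0, 0, 0, 3]
Event 6: LOCAL 2: VV[2][2]++ -> VV[2]=[0, 0, 1, 0]
Event 7: LOCAL 2: VV[2][2]++ -> VV[2]=[0, 0, 2, 0]
Event 8: LOCAL 0: VV[0][0]++ -> VV[0]=[2, 2, 0, 0]
Event 9: LOCAL 3: VV[3][3]++ -> VV[3]=[0, 0, 0, 4]
Event 2 stamp: [0, 0, 0, 1]
Event 8 stamp: [2, 2, 0, 0]
[0, 0, 0, 1] <= [2, 2, 0, 0]? False. Equal? False. Happens-before: False

Answer: no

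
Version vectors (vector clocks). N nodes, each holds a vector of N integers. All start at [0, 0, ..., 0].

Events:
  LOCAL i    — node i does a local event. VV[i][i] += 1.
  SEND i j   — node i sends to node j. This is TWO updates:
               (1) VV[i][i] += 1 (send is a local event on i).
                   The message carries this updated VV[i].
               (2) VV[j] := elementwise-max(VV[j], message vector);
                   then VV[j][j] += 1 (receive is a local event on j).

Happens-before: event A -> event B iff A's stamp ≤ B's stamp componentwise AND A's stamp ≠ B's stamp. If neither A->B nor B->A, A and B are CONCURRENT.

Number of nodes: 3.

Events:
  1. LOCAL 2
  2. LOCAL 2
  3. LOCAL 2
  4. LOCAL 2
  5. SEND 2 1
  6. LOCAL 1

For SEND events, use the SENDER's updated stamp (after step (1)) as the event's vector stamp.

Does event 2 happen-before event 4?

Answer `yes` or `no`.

Initial: VV[0]=[0, 0, 0]
Initial: VV[1]=[0, 0, 0]
Initial: VV[2]=[0, 0, 0]
Event 1: LOCAL 2: VV[2][2]++ -> VV[2]=[0, 0, 1]
Event 2: LOCAL 2: VV[2][2]++ -> VV[2]=[0, 0, 2]
Event 3: LOCAL 2: VV[2][2]++ -> VV[2]=[0, 0, 3]
Event 4: LOCAL 2: VV[2][2]++ -> VV[2]=[0, 0, 4]
Event 5: SEND 2->1: VV[2][2]++ -> VV[2]=[0, 0, 5], msg_vec=[0, 0, 5]; VV[1]=max(VV[1],msg_vec) then VV[1][1]++ -> VV[1]=[0, 1, 5]
Event 6: LOCAL 1: VV[1][1]++ -> VV[1]=[0, 2, 5]
Event 2 stamp: [0, 0, 2]
Event 4 stamp: [0, 0, 4]
[0, 0, 2] <= [0, 0, 4]? True. Equal? False. Happens-before: True

Answer: yes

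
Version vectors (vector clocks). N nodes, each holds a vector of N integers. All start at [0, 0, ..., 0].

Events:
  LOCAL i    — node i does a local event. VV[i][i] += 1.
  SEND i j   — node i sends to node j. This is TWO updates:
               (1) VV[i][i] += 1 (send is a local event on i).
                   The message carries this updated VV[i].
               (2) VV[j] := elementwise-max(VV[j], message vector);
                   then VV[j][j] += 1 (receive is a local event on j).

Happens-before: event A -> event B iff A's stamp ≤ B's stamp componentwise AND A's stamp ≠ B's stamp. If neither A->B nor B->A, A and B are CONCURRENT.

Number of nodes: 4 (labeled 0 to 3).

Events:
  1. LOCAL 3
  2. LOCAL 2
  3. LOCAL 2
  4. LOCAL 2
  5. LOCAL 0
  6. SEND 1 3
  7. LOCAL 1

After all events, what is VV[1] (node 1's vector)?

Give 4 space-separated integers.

Initial: VV[0]=[0, 0, 0, 0]
Initial: VV[1]=[0, 0, 0, 0]
Initial: VV[2]=[0, 0, 0, 0]
Initial: VV[3]=[0, 0, 0, 0]
Event 1: LOCAL 3: VV[3][3]++ -> VV[3]=[0, 0, 0, 1]
Event 2: LOCAL 2: VV[2][2]++ -> VV[2]=[0, 0, 1, 0]
Event 3: LOCAL 2: VV[2][2]++ -> VV[2]=[0, 0, 2, 0]
Event 4: LOCAL 2: VV[2][2]++ -> VV[2]=[0, 0, 3, 0]
Event 5: LOCAL 0: VV[0][0]++ -> VV[0]=[1, 0, 0, 0]
Event 6: SEND 1->3: VV[1][1]++ -> VV[1]=[0, 1, 0, 0], msg_vec=[0, 1, 0, 0]; VV[3]=max(VV[3],msg_vec) then VV[3][3]++ -> VV[3]=[0, 1, 0, 2]
Event 7: LOCAL 1: VV[1][1]++ -> VV[1]=[0, 2, 0, 0]
Final vectors: VV[0]=[1, 0, 0, 0]; VV[1]=[0, 2, 0, 0]; VV[2]=[0, 0, 3, 0]; VV[3]=[0, 1, 0, 2]

Answer: 0 2 0 0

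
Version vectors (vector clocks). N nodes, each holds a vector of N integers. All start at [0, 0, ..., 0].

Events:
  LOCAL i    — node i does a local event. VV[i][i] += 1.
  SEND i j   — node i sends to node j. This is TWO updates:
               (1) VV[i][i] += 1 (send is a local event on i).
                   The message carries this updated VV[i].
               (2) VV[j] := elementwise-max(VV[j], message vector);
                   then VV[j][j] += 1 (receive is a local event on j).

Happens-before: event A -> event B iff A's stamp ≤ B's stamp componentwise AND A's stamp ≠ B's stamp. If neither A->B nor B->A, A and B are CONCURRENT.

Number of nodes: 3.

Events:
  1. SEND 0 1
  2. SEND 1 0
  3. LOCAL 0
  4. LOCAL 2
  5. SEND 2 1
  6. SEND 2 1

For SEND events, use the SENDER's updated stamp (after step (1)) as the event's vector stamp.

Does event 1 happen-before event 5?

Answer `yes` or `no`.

Initial: VV[0]=[0, 0, 0]
Initial: VV[1]=[0, 0, 0]
Initial: VV[2]=[0, 0, 0]
Event 1: SEND 0->1: VV[0][0]++ -> VV[0]=[1, 0, 0], msg_vec=[1, 0, 0]; VV[1]=max(VV[1],msg_vec) then VV[1][1]++ -> VV[1]=[1, 1, 0]
Event 2: SEND 1->0: VV[1][1]++ -> VV[1]=[1, 2, 0], msg_vec=[1, 2, 0]; VV[0]=max(VV[0],msg_vec) then VV[0][0]++ -> VV[0]=[2, 2, 0]
Event 3: LOCAL 0: VV[0][0]++ -> VV[0]=[3, 2, 0]
Event 4: LOCAL 2: VV[2][2]++ -> VV[2]=[0, 0, 1]
Event 5: SEND 2->1: VV[2][2]++ -> VV[2]=[0, 0, 2], msg_vec=[0, 0, 2]; VV[1]=max(VV[1],msg_vec) then VV[1][1]++ -> VV[1]=[1, 3, 2]
Event 6: SEND 2->1: VV[2][2]++ -> VV[2]=[0, 0, 3], msg_vec=[0, 0, 3]; VV[1]=max(VV[1],msg_vec) then VV[1][1]++ -> VV[1]=[1, 4, 3]
Event 1 stamp: [1, 0, 0]
Event 5 stamp: [0, 0, 2]
[1, 0, 0] <= [0, 0, 2]? False. Equal? False. Happens-before: False

Answer: no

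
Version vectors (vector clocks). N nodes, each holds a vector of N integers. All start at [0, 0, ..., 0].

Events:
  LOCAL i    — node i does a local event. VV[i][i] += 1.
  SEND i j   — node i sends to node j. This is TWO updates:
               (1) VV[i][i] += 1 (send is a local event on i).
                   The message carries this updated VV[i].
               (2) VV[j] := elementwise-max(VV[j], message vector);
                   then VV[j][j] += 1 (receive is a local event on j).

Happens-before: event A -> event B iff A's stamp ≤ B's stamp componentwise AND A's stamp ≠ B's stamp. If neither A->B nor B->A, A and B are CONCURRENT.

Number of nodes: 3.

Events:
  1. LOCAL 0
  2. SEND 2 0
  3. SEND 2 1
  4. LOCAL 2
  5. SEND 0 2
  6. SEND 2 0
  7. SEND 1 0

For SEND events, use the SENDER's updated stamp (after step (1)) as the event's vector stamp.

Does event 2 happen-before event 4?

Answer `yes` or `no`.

Answer: yes

Derivation:
Initial: VV[0]=[0, 0, 0]
Initial: VV[1]=[0, 0, 0]
Initial: VV[2]=[0, 0, 0]
Event 1: LOCAL 0: VV[0][0]++ -> VV[0]=[1, 0, 0]
Event 2: SEND 2->0: VV[2][2]++ -> VV[2]=[0, 0, 1], msg_vec=[0, 0, 1]; VV[0]=max(VV[0],msg_vec) then VV[0][0]++ -> VV[0]=[2, 0, 1]
Event 3: SEND 2->1: VV[2][2]++ -> VV[2]=[0, 0, 2], msg_vec=[0, 0, 2]; VV[1]=max(VV[1],msg_vec) then VV[1][1]++ -> VV[1]=[0, 1, 2]
Event 4: LOCAL 2: VV[2][2]++ -> VV[2]=[0, 0, 3]
Event 5: SEND 0->2: VV[0][0]++ -> VV[0]=[3, 0, 1], msg_vec=[3, 0, 1]; VV[2]=max(VV[2],msg_vec) then VV[2][2]++ -> VV[2]=[3, 0, 4]
Event 6: SEND 2->0: VV[2][2]++ -> VV[2]=[3, 0, 5], msg_vec=[3, 0, 5]; VV[0]=max(VV[0],msg_vec) then VV[0][0]++ -> VV[0]=[4, 0, 5]
Event 7: SEND 1->0: VV[1][1]++ -> VV[1]=[0, 2, 2], msg_vec=[0, 2, 2]; VV[0]=max(VV[0],msg_vec) then VV[0][0]++ -> VV[0]=[5, 2, 5]
Event 2 stamp: [0, 0, 1]
Event 4 stamp: [0, 0, 3]
[0, 0, 1] <= [0, 0, 3]? True. Equal? False. Happens-before: True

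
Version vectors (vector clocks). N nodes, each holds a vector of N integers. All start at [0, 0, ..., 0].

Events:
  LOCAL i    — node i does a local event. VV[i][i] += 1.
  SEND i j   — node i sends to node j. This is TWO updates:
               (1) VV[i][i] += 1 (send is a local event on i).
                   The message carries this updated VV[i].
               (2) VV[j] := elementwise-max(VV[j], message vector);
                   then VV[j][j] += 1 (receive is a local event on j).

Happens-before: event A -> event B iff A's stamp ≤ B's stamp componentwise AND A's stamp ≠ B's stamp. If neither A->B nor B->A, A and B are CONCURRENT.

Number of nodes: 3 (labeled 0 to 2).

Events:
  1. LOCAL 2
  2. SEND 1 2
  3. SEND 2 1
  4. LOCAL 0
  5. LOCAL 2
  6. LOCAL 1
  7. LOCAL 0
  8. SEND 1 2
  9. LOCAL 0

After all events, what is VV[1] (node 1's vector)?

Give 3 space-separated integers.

Initial: VV[0]=[0, 0, 0]
Initial: VV[1]=[0, 0, 0]
Initial: VV[2]=[0, 0, 0]
Event 1: LOCAL 2: VV[2][2]++ -> VV[2]=[0, 0, 1]
Event 2: SEND 1->2: VV[1][1]++ -> VV[1]=[0, 1, 0], msg_vec=[0, 1, 0]; VV[2]=max(VV[2],msg_vec) then VV[2][2]++ -> VV[2]=[0, 1, 2]
Event 3: SEND 2->1: VV[2][2]++ -> VV[2]=[0, 1, 3], msg_vec=[0, 1, 3]; VV[1]=max(VV[1],msg_vec) then VV[1][1]++ -> VV[1]=[0, 2, 3]
Event 4: LOCAL 0: VV[0][0]++ -> VV[0]=[1, 0, 0]
Event 5: LOCAL 2: VV[2][2]++ -> VV[2]=[0, 1, 4]
Event 6: LOCAL 1: VV[1][1]++ -> VV[1]=[0, 3, 3]
Event 7: LOCAL 0: VV[0][0]++ -> VV[0]=[2, 0, 0]
Event 8: SEND 1->2: VV[1][1]++ -> VV[1]=[0, 4, 3], msg_vec=[0, 4, 3]; VV[2]=max(VV[2],msg_vec) then VV[2][2]++ -> VV[2]=[0, 4, 5]
Event 9: LOCAL 0: VV[0][0]++ -> VV[0]=[3, 0, 0]
Final vectors: VV[0]=[3, 0, 0]; VV[1]=[0, 4, 3]; VV[2]=[0, 4, 5]

Answer: 0 4 3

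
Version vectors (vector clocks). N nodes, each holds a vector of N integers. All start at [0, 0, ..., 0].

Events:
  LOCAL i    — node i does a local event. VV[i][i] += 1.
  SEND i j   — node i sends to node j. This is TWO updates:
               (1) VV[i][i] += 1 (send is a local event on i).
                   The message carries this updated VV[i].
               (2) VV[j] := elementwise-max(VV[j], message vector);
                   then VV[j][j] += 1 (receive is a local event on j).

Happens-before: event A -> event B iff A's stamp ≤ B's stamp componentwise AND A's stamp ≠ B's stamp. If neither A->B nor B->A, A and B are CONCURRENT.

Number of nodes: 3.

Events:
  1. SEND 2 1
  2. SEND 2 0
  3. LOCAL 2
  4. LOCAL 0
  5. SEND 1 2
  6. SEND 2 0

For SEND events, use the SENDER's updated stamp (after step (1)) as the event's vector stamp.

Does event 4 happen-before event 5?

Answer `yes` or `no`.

Initial: VV[0]=[0, 0, 0]
Initial: VV[1]=[0, 0, 0]
Initial: VV[2]=[0, 0, 0]
Event 1: SEND 2->1: VV[2][2]++ -> VV[2]=[0, 0, 1], msg_vec=[0, 0, 1]; VV[1]=max(VV[1],msg_vec) then VV[1][1]++ -> VV[1]=[0, 1, 1]
Event 2: SEND 2->0: VV[2][2]++ -> VV[2]=[0, 0, 2], msg_vec=[0, 0, 2]; VV[0]=max(VV[0],msg_vec) then VV[0][0]++ -> VV[0]=[1, 0, 2]
Event 3: LOCAL 2: VV[2][2]++ -> VV[2]=[0, 0, 3]
Event 4: LOCAL 0: VV[0][0]++ -> VV[0]=[2, 0, 2]
Event 5: SEND 1->2: VV[1][1]++ -> VV[1]=[0, 2, 1], msg_vec=[0, 2, 1]; VV[2]=max(VV[2],msg_vec) then VV[2][2]++ -> VV[2]=[0, 2, 4]
Event 6: SEND 2->0: VV[2][2]++ -> VV[2]=[0, 2, 5], msg_vec=[0, 2, 5]; VV[0]=max(VV[0],msg_vec) then VV[0][0]++ -> VV[0]=[3, 2, 5]
Event 4 stamp: [2, 0, 2]
Event 5 stamp: [0, 2, 1]
[2, 0, 2] <= [0, 2, 1]? False. Equal? False. Happens-before: False

Answer: no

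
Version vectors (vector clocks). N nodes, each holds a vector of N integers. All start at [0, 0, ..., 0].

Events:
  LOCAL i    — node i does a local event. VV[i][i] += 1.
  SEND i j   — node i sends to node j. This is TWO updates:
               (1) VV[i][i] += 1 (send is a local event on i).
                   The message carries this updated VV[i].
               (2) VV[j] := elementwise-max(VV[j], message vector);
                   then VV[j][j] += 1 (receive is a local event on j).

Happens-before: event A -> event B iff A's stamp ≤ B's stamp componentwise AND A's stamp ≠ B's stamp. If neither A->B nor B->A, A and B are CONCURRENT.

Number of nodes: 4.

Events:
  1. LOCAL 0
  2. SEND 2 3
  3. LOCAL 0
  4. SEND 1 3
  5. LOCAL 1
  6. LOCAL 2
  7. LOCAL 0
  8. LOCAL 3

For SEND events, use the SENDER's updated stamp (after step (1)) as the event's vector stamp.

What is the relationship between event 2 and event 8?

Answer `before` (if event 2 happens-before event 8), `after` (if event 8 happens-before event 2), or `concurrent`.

Answer: before

Derivation:
Initial: VV[0]=[0, 0, 0, 0]
Initial: VV[1]=[0, 0, 0, 0]
Initial: VV[2]=[0, 0, 0, 0]
Initial: VV[3]=[0, 0, 0, 0]
Event 1: LOCAL 0: VV[0][0]++ -> VV[0]=[1, 0, 0, 0]
Event 2: SEND 2->3: VV[2][2]++ -> VV[2]=[0, 0, 1, 0], msg_vec=[0, 0, 1, 0]; VV[3]=max(VV[3],msg_vec) then VV[3][3]++ -> VV[3]=[0, 0, 1, 1]
Event 3: LOCAL 0: VV[0][0]++ -> VV[0]=[2, 0, 0, 0]
Event 4: SEND 1->3: VV[1][1]++ -> VV[1]=[0, 1, 0, 0], msg_vec=[0, 1, 0, 0]; VV[3]=max(VV[3],msg_vec) then VV[3][3]++ -> VV[3]=[0, 1, 1, 2]
Event 5: LOCAL 1: VV[1][1]++ -> VV[1]=[0, 2, 0, 0]
Event 6: LOCAL 2: VV[2][2]++ -> VV[2]=[0, 0, 2, 0]
Event 7: LOCAL 0: VV[0][0]++ -> VV[0]=[3, 0, 0, 0]
Event 8: LOCAL 3: VV[3][3]++ -> VV[3]=[0, 1, 1, 3]
Event 2 stamp: [0, 0, 1, 0]
Event 8 stamp: [0, 1, 1, 3]
[0, 0, 1, 0] <= [0, 1, 1, 3]? True
[0, 1, 1, 3] <= [0, 0, 1, 0]? False
Relation: before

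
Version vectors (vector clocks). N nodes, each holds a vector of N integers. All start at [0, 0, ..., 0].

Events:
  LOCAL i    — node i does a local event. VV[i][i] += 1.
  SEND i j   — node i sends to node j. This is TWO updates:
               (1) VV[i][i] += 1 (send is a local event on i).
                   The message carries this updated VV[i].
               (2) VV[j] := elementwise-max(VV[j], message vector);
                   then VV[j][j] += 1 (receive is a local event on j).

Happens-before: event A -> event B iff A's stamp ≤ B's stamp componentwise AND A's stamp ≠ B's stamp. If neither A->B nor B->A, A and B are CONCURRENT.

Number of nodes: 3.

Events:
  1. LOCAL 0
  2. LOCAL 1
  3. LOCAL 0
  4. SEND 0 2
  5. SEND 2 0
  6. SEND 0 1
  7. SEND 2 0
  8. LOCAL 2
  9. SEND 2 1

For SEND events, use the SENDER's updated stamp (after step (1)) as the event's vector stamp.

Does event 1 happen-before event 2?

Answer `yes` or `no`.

Answer: no

Derivation:
Initial: VV[0]=[0, 0, 0]
Initial: VV[1]=[0, 0, 0]
Initial: VV[2]=[0, 0, 0]
Event 1: LOCAL 0: VV[0][0]++ -> VV[0]=[1, 0, 0]
Event 2: LOCAL 1: VV[1][1]++ -> VV[1]=[0, 1, 0]
Event 3: LOCAL 0: VV[0][0]++ -> VV[0]=[2, 0, 0]
Event 4: SEND 0->2: VV[0][0]++ -> VV[0]=[3, 0, 0], msg_vec=[3, 0, 0]; VV[2]=max(VV[2],msg_vec) then VV[2][2]++ -> VV[2]=[3, 0, 1]
Event 5: SEND 2->0: VV[2][2]++ -> VV[2]=[3, 0, 2], msg_vec=[3, 0, 2]; VV[0]=max(VV[0],msg_vec) then VV[0][0]++ -> VV[0]=[4, 0, 2]
Event 6: SEND 0->1: VV[0][0]++ -> VV[0]=[5, 0, 2], msg_vec=[5, 0, 2]; VV[1]=max(VV[1],msg_vec) then VV[1][1]++ -> VV[1]=[5, 2, 2]
Event 7: SEND 2->0: VV[2][2]++ -> VV[2]=[3, 0, 3], msg_vec=[3, 0, 3]; VV[0]=max(VV[0],msg_vec) then VV[0][0]++ -> VV[0]=[6, 0, 3]
Event 8: LOCAL 2: VV[2][2]++ -> VV[2]=[3, 0, 4]
Event 9: SEND 2->1: VV[2][2]++ -> VV[2]=[3, 0, 5], msg_vec=[3, 0, 5]; VV[1]=max(VV[1],msg_vec) then VV[1][1]++ -> VV[1]=[5, 3, 5]
Event 1 stamp: [1, 0, 0]
Event 2 stamp: [0, 1, 0]
[1, 0, 0] <= [0, 1, 0]? False. Equal? False. Happens-before: False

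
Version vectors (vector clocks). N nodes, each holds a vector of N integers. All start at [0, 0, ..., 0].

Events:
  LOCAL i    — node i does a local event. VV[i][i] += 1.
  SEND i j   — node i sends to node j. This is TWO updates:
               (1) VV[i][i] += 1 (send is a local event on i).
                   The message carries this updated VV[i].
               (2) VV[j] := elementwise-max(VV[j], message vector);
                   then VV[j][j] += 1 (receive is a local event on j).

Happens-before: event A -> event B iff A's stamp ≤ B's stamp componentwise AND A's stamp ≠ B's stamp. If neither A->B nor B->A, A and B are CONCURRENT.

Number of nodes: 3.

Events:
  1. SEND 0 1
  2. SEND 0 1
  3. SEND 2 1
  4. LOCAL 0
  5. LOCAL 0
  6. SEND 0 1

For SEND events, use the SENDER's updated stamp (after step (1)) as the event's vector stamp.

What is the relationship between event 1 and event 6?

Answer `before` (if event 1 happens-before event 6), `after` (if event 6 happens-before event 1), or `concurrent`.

Answer: before

Derivation:
Initial: VV[0]=[0, 0, 0]
Initial: VV[1]=[0, 0, 0]
Initial: VV[2]=[0, 0, 0]
Event 1: SEND 0->1: VV[0][0]++ -> VV[0]=[1, 0, 0], msg_vec=[1, 0, 0]; VV[1]=max(VV[1],msg_vec) then VV[1][1]++ -> VV[1]=[1, 1, 0]
Event 2: SEND 0->1: VV[0][0]++ -> VV[0]=[2, 0, 0], msg_vec=[2, 0, 0]; VV[1]=max(VV[1],msg_vec) then VV[1][1]++ -> VV[1]=[2, 2, 0]
Event 3: SEND 2->1: VV[2][2]++ -> VV[2]=[0, 0, 1], msg_vec=[0, 0, 1]; VV[1]=max(VV[1],msg_vec) then VV[1][1]++ -> VV[1]=[2, 3, 1]
Event 4: LOCAL 0: VV[0][0]++ -> VV[0]=[3, 0, 0]
Event 5: LOCAL 0: VV[0][0]++ -> VV[0]=[4, 0, 0]
Event 6: SEND 0->1: VV[0][0]++ -> VV[0]=[5, 0, 0], msg_vec=[5, 0, 0]; VV[1]=max(VV[1],msg_vec) then VV[1][1]++ -> VV[1]=[5, 4, 1]
Event 1 stamp: [1, 0, 0]
Event 6 stamp: [5, 0, 0]
[1, 0, 0] <= [5, 0, 0]? True
[5, 0, 0] <= [1, 0, 0]? False
Relation: before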